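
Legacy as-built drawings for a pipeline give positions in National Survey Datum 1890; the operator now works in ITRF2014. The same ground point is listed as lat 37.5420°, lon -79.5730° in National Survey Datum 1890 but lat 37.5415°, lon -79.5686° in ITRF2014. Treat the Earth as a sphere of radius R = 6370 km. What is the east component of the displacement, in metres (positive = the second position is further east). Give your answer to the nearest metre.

ΔE = 388 m

Δφ = 37.5415° − 37.5420° = -0.0005°; Δλ = -79.5686° − -79.5730° = +0.0044°.
1° along a meridian = πR/180 = 111177 m.
ΔN = Δφ × 111177 = -55.6 m; ΔE = Δλ × 111177 × cos(37.5420°) = +0.0044 × 111177 × 0.792907 = 387.9 m.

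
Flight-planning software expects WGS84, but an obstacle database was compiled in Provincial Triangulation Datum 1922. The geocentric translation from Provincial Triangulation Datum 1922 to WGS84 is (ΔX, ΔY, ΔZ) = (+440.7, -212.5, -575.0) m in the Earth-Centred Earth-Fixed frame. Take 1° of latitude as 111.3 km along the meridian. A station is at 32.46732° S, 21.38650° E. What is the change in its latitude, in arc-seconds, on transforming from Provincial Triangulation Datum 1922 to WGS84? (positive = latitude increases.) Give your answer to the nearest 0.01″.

sin φ = -0.536818, cos φ = 0.843698, sin λ = 0.364657, cos λ = 0.931142.
North component: ΔN = −sin φ cos λ·ΔX − sin φ sin λ·ΔY + cos φ·ΔZ = −(-0.536818)(0.931142)(440.7) − (-0.536818)(0.364657)(-212.5) + (0.843698)(-575.0) = -306.44 m.
1° of latitude spans 111300 m, so Δφ = -306.44 / 111300 × 3600 = -9.912″.

Δφ = -9.91″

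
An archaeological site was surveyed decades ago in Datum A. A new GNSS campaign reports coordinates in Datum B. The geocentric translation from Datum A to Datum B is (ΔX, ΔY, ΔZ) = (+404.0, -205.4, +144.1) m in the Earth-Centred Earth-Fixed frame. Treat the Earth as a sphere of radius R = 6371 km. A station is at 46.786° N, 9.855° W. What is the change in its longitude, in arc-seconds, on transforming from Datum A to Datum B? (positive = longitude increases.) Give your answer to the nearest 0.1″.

Δλ = -6.3″

sin φ = 0.728801, cos φ = 0.684725, sin λ = -0.171155, cos λ = 0.985244.
East component: ΔE = −sin λ·ΔX + cos λ·ΔY = −(-0.171155)(404.0) + (0.985244)(-205.4) = -133.22 m.
1° of latitude spans πR/180 = 111195 m; at latitude φ, 1° of longitude spans that × cos φ = 76138.0 m, so Δλ = -133.22 / 76138.0 × 3600 = -6.299″.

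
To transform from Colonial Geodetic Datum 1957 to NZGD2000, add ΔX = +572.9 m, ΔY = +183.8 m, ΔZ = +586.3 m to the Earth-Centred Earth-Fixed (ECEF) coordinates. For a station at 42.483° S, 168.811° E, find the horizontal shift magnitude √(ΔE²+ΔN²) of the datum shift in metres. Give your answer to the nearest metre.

301 m

At φ = -42.483°, λ = 168.811°: sin φ = -0.675371, cos φ = 0.737478, sin λ = 0.194046, cos λ = -0.980992.
ΔE = −sin λ·ΔX + cos λ·ΔY = −(0.194046)·(572.9) + (-0.980992)·(183.8) = -291.48 m.
ΔN = −sin φ cos λ·ΔX − sin φ sin λ·ΔY + cos φ·ΔZ = −(-0.675371)(-0.980992)(572.9) − (-0.675371)(0.194046)(183.8) + (0.737478)(586.3) = 76.90 m.
Horizontal magnitude = √(ΔE² + ΔN²) = √((-291.48)² + 76.90²) = 301.45 m.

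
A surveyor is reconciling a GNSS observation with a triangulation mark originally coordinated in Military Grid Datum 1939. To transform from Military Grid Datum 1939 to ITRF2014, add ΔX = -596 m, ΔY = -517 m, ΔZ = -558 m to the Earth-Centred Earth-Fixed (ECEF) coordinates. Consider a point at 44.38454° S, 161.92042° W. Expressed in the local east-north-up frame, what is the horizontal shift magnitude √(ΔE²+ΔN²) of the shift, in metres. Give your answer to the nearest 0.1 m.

At φ = -44.38454°, λ = -161.92042°: sin φ = -0.699471, cos φ = 0.714661, sin λ = -0.310338, cos λ = -0.950626.
ΔE = −sin λ·ΔX + cos λ·ΔY = −(-0.310338)·(-596) + (-0.950626)·(-517) = 306.51 m.
ΔN = −sin φ cos λ·ΔX − sin φ sin λ·ΔY + cos φ·ΔZ = −(-0.699471)(-0.950626)(-596) − (-0.699471)(-0.310338)(-517) + (0.714661)(-558) = 109.75 m.
Horizontal magnitude = √(ΔE² + ΔN²) = √(306.51² + 109.75²) = 325.57 m.

325.6 m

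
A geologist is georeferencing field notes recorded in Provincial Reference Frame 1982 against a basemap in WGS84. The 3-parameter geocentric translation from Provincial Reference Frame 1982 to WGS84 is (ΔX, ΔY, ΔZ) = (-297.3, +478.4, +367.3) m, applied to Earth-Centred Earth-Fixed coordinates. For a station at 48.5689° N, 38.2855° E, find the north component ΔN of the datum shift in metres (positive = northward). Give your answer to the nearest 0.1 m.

At φ = 48.5689°, λ = 38.2855°: sin φ = 0.749752, cos φ = 0.661719, sin λ = 0.619580, cos λ = 0.784933.
ΔN = −sin φ cos λ·ΔX − sin φ sin λ·ΔY + cos φ·ΔZ = −(0.749752)(0.784933)(-297.3) − (0.749752)(0.619580)(478.4) + (0.661719)(367.3) = 195.78 m.

ΔN = 195.8 m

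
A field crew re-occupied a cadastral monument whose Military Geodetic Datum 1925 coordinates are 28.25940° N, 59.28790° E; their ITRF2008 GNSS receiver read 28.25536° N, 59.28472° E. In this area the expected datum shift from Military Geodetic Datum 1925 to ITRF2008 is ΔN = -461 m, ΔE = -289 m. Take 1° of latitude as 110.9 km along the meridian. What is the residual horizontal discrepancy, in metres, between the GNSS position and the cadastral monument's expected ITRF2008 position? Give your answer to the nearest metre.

Observed coordinate differences: Δφ = -0.00404°, Δλ = -0.00318°.
Converting to metres (1° lat = 110900 m, cos φ = 0.880813): observed ΔN = -448.0 m, observed ΔE = -310.6 m.
Subtracting the expected shift leaves a residual of -448.0 − (-461) = 13.0 m north and -310.6 − (-289) = -21.6 m east.
Residual distance = √(13.0² + (-21.6)²) = 25.2 m.

25 m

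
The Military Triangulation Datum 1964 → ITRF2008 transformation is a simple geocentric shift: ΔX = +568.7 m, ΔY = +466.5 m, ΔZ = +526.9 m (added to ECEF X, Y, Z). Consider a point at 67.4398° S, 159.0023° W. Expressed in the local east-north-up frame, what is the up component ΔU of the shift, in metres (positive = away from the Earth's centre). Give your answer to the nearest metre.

ΔU = -754 m

The local up (radial) axis is (cos φ cos λ, cos φ sin λ, sin φ), giving ΔU = -203.695 − 64.132 − 486.580 = -754.41 m.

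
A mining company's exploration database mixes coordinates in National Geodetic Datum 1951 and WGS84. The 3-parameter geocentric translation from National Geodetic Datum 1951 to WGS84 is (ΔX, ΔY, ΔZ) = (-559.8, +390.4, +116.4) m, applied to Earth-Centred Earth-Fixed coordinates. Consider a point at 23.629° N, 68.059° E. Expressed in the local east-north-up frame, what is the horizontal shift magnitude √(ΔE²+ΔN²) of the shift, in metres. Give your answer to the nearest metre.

The local east axis at (φ, λ) is (−sin λ, cos λ, 0), so ΔE = −sin(68.059°)·(-559.8) + cos(68.059°)·390.4 = 665.13 m.
The local north axis is (−sin φ cos λ, −sin φ sin λ, cos φ), giving ΔN = 83.838 − 145.144 + 106.641 = 45.34 m.
Horizontal magnitude = √(ΔE² + ΔN²) = √(665.13² + 45.34²) = 666.67 m.

667 m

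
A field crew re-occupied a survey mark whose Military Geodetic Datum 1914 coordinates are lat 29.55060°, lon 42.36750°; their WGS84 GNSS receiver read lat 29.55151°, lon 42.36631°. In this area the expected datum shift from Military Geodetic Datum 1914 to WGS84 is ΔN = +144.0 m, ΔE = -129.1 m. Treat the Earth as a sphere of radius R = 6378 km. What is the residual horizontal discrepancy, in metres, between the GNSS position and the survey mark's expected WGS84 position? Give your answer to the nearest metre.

Observed coordinate differences: Δφ = +0.00091°, Δλ = -0.00119°.
Converting to metres (1° lat = 111317 m, cos φ = 0.869920): observed ΔN = 101.3 m, observed ΔE = -115.2 m.
Subtracting the expected shift leaves a residual of 101.3 − (144.0) = -42.7 m north and -115.2 − (-129.1) = 13.9 m east.
Residual distance = √((-42.7)² + 13.9²) = 44.9 m.

45 m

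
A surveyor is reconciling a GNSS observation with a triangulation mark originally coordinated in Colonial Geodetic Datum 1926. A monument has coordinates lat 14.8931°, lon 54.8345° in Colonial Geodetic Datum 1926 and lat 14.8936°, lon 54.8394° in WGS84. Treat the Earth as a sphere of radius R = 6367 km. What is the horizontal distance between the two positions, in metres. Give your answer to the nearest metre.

Δφ = 14.8936° − 14.8931° = +0.0005°; Δλ = 54.8394° − 54.8345° = +0.0049°.
1° along a meridian = πR/180 = 111125 m.
ΔN = Δφ × 111125 = 55.6 m; ΔE = Δλ × 111125 × cos(14.8931°) = +0.0049 × 111125 × 0.966407 = 526.2 m.
Distance = √(ΔE² + ΔN²) = √(526.2² + 55.6²) = 529.1 m.

529 m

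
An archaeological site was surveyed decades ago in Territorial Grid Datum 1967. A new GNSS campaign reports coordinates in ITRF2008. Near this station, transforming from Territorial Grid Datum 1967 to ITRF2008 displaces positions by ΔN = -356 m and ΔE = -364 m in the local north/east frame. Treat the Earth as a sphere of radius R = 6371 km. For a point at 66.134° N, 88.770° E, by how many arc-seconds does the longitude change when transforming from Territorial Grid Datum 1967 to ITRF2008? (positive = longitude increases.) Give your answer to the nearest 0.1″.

At latitude 66.134°, cos φ = 0.404599.
One radian of longitude at latitude φ spans R cos φ, so Δλ = ΔE / (R cos φ) = -364.0 / (6371000 × 0.404599) = -1.4121e-04 rad = -29.127″.

Δλ = -29.1″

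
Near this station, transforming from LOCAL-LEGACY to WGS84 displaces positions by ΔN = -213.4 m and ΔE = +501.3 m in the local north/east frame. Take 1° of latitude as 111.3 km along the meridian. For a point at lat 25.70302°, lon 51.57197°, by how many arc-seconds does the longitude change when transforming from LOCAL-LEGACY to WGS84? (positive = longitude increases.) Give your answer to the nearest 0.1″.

At latitude 25.70302°, cos φ = 0.901054.
1° of longitude at this latitude = 111.3 × cos φ = 100.29 km, so Δλ = 501.3 / 100287.3 = 0.0049986° = 17.995″.

Δλ = 18.0″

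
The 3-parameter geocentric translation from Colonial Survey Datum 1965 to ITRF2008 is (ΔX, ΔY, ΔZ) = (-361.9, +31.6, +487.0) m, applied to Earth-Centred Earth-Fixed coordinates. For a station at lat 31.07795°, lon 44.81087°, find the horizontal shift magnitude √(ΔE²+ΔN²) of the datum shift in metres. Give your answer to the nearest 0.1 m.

At φ = 31.07795°, λ = 44.81087°: sin φ = 0.516204, cos φ = 0.856466, sin λ = 0.704769, cos λ = 0.709437.
ΔE = −sin λ·ΔX + cos λ·ΔY = −(0.704769)·(-361.9) + (0.709437)·(31.6) = 277.47 m.
ΔN = −sin φ cos λ·ΔX − sin φ sin λ·ΔY + cos φ·ΔZ = −(0.516204)(0.709437)(-361.9) − (0.516204)(0.704769)(31.6) + (0.856466)(487.0) = 538.14 m.
Horizontal magnitude = √(ΔE² + ΔN²) = √(277.47² + 538.14²) = 605.46 m.

605.5 m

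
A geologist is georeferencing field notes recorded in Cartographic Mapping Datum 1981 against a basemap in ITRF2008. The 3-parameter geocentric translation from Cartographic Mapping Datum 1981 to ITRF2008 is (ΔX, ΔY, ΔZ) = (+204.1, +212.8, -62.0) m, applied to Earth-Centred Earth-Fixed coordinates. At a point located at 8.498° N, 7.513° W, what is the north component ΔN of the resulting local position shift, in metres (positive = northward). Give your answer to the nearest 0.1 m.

The local north axis is (−sin φ cos λ, −sin φ sin λ, cos φ), giving ΔN = -29.902 + 4.112 − 61.319 = -87.11 m.

ΔN = -87.1 m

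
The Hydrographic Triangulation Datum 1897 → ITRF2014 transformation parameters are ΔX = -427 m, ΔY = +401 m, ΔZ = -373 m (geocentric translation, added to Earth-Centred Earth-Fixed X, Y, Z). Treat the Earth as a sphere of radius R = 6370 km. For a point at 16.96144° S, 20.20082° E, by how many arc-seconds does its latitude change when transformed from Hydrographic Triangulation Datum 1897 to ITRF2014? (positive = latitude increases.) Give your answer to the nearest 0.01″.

sin φ = -0.291728, cos φ = 0.956501, sin λ = 0.345312, cos λ = 0.938488.
North component: ΔN = −sin φ cos λ·ΔX − sin φ sin λ·ΔY + cos φ·ΔZ = −(-0.291728)(0.938488)(-427) − (-0.291728)(0.345312)(401) + (0.956501)(-373) = -433.28 m.
1° of latitude spans πR/180 = 111177 m, so Δφ = -433.28 / 111177 × 3600 = -14.030″.

Δφ = -14.03″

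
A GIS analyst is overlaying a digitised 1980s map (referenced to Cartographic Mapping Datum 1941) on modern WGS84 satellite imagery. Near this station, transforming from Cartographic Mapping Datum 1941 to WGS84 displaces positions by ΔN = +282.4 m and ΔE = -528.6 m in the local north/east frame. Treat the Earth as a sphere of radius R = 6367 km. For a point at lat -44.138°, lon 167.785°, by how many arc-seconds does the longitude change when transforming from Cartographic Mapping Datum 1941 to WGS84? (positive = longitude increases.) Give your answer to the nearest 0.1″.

At latitude -44.138°, cos φ = 0.717665.
One radian of longitude at latitude φ spans R cos φ, so Δλ = ΔE / (R cos φ) = -528.6 / (6367000 × 0.717665) = -1.1568e-04 rad = -23.861″.

Δλ = -23.9″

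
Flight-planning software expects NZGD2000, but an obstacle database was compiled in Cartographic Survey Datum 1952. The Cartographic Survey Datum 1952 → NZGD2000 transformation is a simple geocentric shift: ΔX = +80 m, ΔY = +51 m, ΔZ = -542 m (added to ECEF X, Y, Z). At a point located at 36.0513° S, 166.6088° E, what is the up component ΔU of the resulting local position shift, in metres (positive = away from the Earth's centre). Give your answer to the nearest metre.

ΔU = 266 m

At φ = -36.0513°, λ = 166.6088°: sin φ = -0.588509, cos φ = 0.808490, sin λ = 0.231598, cos λ = -0.972811.
ΔU = cos φ cos λ·ΔX + cos φ sin λ·ΔY + sin φ·ΔZ = (0.808490)(-0.972811)(80) + (0.808490)(0.231598)(51) + (-0.588509)(-542) = 265.60 m.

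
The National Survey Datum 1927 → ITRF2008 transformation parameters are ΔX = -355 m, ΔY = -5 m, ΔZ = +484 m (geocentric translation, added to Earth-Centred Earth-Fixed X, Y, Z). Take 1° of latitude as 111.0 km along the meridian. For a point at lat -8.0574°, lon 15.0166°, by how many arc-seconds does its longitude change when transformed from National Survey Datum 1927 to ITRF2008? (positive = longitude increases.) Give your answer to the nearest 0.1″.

Δλ = 2.9″

sin φ = -0.140165, cos φ = 0.990128, sin λ = 0.259099, cos λ = 0.965851.
East component: ΔE = −sin λ·ΔX + cos λ·ΔY = −(0.259099)(-355) + (0.965851)(-5) = 87.15 m.
1° of latitude spans 111000 m; at latitude φ, 1° of longitude spans that × cos φ = 109904.2 m, so Δλ = 87.15 / 109904.2 × 3600 = 2.855″.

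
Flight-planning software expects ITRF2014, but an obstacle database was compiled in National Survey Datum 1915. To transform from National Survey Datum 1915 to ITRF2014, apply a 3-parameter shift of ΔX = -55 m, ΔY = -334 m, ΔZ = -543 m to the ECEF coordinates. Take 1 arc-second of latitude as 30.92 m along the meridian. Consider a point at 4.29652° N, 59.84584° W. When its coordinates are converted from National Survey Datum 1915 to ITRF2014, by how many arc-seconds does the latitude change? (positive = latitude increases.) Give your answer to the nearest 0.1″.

Δφ = -18.1″

sin φ = 0.074918, cos φ = 0.997190, sin λ = -0.864677, cos λ = 0.502328.
North component: ΔN = −sin φ cos λ·ΔX − sin φ sin λ·ΔY + cos φ·ΔZ = −(0.074918)(0.502328)(-55) − (0.074918)(-0.864677)(-334) + (0.997190)(-543) = -561.04 m.
1° of latitude spans 3600 × 30.92 = 111312 m, so Δφ = -561.04 / 111312 × 3600 = -18.145″.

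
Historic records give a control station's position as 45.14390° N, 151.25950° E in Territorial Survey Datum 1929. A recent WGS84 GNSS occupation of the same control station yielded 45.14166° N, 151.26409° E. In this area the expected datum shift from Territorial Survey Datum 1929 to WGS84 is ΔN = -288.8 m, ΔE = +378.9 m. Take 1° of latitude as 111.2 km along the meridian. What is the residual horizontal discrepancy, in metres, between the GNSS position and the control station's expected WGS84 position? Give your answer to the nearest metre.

44 m

Observed coordinate differences: Δφ = -0.00224°, Δλ = +0.00459°.
Converting to metres (1° lat = 111200 m, cos φ = 0.705329): observed ΔN = -249.1 m, observed ΔE = 360.0 m.
Subtracting the expected shift leaves a residual of -249.1 − (-288.8) = 39.7 m north and 360.0 − (378.9) = -18.9 m east.
Residual distance = √(39.7² + (-18.9)²) = 44.0 m.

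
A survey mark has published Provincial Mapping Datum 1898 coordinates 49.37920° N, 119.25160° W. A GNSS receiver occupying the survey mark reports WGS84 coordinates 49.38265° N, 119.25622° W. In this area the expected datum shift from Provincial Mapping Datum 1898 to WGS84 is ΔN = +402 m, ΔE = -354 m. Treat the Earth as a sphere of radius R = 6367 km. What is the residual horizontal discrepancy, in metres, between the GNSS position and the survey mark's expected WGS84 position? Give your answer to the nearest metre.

27 m

Observed coordinate differences: Δφ = +0.00345°, Δλ = -0.00462°.
Converting to metres (1° lat = 111125 m, cos φ = 0.651050): observed ΔN = 383.4 m, observed ΔE = -334.2 m.
Subtracting the expected shift leaves a residual of 383.4 − (402) = -18.6 m north and -334.2 − (-354) = 19.8 m east.
Residual distance = √((-18.6)² + 19.8²) = 27.1 m.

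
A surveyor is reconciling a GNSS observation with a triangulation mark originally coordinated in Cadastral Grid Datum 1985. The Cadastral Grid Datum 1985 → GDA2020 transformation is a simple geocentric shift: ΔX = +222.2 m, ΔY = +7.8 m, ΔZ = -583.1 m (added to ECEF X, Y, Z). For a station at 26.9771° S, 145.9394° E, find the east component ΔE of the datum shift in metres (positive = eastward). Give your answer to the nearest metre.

ΔE = -131 m

At φ = -26.9771°, λ = 145.9394°: sin φ = -0.453634, cos φ = 0.891188, sin λ = 0.560069, cos λ = -0.828446.
ΔE = −sin λ·ΔX + cos λ·ΔY = −(0.560069)·(222.2) + (-0.828446)·(7.8) = -130.91 m.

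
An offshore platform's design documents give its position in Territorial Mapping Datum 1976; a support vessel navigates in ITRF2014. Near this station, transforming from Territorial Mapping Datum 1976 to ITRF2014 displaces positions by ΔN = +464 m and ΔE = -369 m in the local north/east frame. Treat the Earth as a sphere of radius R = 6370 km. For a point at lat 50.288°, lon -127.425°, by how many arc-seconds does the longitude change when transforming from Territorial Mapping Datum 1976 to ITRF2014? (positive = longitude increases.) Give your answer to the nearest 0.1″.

Δλ = -18.7″

At latitude 50.288°, cos φ = 0.638929.
One radian of longitude at latitude φ spans R cos φ, so Δλ = ΔE / (R cos φ) = -369.0 / (6370000 × 0.638929) = -9.0664e-05 rad = -18.701″.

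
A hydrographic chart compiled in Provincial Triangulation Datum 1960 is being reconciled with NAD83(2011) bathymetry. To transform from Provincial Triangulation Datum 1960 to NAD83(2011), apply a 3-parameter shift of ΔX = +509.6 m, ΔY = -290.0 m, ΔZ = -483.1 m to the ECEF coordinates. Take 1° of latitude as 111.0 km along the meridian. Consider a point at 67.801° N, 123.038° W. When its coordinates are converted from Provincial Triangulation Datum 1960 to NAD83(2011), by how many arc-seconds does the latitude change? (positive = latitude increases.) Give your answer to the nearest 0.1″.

Δφ = -4.9″

sin φ = 0.925877, cos φ = 0.377825, sin λ = -0.838309, cos λ = -0.545195.
North component: ΔN = −sin φ cos λ·ΔX − sin φ sin λ·ΔY + cos φ·ΔZ = −(0.925877)(-0.545195)(509.6) − (0.925877)(-0.838309)(-290.0) + (0.377825)(-483.1) = -150.38 m.
1° of latitude spans 111000 m, so Δφ = -150.38 / 111000 × 3600 = -4.877″.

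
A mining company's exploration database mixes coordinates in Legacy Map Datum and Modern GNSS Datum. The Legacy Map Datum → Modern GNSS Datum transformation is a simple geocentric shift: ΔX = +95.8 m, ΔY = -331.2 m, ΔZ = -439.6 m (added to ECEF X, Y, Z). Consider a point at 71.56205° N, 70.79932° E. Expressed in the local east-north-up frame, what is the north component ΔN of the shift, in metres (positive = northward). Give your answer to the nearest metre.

At φ = 71.56205°, λ = 70.79932°: sin φ = 0.948667, cos φ = 0.316277, sin λ = 0.944372, cos λ = 0.328878.
ΔN = −sin φ cos λ·ΔX − sin φ sin λ·ΔY + cos φ·ΔZ = −(0.948667)(0.328878)(95.8) − (0.948667)(0.944372)(-331.2) + (0.316277)(-439.6) = 127.80 m.

ΔN = 128 m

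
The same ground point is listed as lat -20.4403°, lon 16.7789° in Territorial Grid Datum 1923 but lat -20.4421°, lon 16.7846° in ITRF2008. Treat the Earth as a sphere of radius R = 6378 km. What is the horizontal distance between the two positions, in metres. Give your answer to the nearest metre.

627 m

Δφ = -20.4421° − -20.4403° = -0.0018°; Δλ = 16.7846° − 16.7789° = +0.0057°.
1° along a meridian = πR/180 = 111317 m.
ΔN = Δφ × 111317 = -200.4 m; ΔE = Δλ × 111317 × cos(-20.4403°) = +0.0057 × 111317 × 0.937037 = 594.6 m.
Distance = √(ΔE² + ΔN²) = √(594.6² + (-200.4)²) = 627.4 m.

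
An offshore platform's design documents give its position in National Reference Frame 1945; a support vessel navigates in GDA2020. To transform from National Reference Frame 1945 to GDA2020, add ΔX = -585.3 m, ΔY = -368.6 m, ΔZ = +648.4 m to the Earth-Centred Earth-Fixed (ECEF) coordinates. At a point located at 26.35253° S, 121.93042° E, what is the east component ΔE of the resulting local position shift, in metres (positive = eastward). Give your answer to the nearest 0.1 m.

ΔE = 691.7 m

At φ = -26.35253°, λ = 121.93042°: sin φ = -0.443893, cos φ = 0.896080, sin λ = 0.848691, cos λ = -0.528889.
ΔE = −sin λ·ΔX + cos λ·ΔY = −(0.848691)·(-585.3) + (-0.528889)·(-368.6) = 691.69 m.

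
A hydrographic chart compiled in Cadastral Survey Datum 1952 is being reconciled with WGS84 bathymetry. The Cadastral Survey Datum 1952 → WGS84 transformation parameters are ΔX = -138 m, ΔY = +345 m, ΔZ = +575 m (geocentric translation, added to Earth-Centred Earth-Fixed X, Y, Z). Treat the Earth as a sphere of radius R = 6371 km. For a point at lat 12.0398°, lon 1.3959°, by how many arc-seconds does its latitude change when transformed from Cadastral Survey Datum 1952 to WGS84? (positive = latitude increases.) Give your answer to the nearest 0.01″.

sin φ = 0.208591, cos φ = 0.978003, sin λ = 0.024361, cos λ = 0.999703.
North component: ΔN = −sin φ cos λ·ΔX − sin φ sin λ·ΔY + cos φ·ΔZ = −(0.208591)(0.999703)(-138) − (0.208591)(0.024361)(345) + (0.978003)(575) = 589.38 m.
1° of latitude spans πR/180 = 111195 m, so Δφ = 589.38 / 111195 × 3600 = 19.081″.

Δφ = 19.08″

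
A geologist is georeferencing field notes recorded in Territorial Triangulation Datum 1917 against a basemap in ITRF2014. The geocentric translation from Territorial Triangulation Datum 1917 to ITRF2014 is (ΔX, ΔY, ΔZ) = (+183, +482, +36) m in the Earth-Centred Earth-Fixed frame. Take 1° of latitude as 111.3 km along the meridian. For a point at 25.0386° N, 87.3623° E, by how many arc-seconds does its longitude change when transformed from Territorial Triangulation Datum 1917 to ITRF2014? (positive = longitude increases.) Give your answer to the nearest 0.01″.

sin φ = 0.423229, cos φ = 0.906023, sin λ = 0.998941, cos λ = 0.046020.
East component: ΔE = −sin λ·ΔX + cos λ·ΔY = −(0.998941)(183) + (0.046020)(482) = -160.62 m.
1° of latitude spans 111300 m; at latitude φ, 1° of longitude spans that × cos φ = 100840.3 m, so Δλ = -160.62 / 100840.3 × 3600 = -5.734″.

Δλ = -5.73″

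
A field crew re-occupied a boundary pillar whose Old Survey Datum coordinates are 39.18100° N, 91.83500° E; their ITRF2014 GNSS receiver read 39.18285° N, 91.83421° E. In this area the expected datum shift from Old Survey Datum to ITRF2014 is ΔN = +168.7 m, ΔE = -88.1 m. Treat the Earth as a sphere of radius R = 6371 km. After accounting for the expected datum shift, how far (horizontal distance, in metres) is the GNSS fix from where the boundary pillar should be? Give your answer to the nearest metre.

42 m

Observed coordinate differences: Δφ = +0.00185°, Δλ = -0.00079°.
Converting to metres (1° lat = 111195 m, cos φ = 0.775154): observed ΔN = 205.7 m, observed ΔE = -68.1 m.
Subtracting the expected shift leaves a residual of 205.7 − (168.7) = 37.0 m north and -68.1 − (-88.1) = 20.0 m east.
Residual distance = √(37.0² + 20.0²) = 42.1 m.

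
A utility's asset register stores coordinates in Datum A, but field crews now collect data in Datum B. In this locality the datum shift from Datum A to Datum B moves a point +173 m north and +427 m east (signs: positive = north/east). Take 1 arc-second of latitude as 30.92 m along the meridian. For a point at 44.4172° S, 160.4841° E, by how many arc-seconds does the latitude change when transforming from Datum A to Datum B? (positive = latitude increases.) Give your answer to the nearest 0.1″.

Δφ = 5.6″

1″ of latitude = 30.92 m, so Δφ = 173.0 / 30.92 = 5.595″.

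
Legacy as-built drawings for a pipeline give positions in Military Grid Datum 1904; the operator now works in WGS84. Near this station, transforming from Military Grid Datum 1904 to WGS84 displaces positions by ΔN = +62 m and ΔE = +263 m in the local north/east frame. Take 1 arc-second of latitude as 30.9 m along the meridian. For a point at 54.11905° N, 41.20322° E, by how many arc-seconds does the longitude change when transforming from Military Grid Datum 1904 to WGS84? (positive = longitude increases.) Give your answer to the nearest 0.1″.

At latitude 54.11905°, cos φ = 0.586103.
1″ of longitude at this latitude = 30.90 × cos φ = 18.1106 m, so Δλ = 263.0 / 18.1106 = 14.522″.

Δλ = 14.5″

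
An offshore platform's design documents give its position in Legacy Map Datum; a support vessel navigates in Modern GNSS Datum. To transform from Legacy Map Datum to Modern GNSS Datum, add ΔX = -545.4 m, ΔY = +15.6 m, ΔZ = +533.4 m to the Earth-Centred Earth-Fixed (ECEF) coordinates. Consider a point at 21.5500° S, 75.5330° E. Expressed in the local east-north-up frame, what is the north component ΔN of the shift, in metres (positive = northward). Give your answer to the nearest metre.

ΔN = 452 m

At φ = -21.5500°, λ = 75.5330°: sin φ = -0.367313, cos φ = 0.930097, sin λ = 0.968292, cos λ = 0.249822.
ΔN = −sin φ cos λ·ΔX − sin φ sin λ·ΔY + cos φ·ΔZ = −(-0.367313)(0.249822)(-545.4) − (-0.367313)(0.968292)(15.6) + (0.930097)(533.4) = 451.61 m.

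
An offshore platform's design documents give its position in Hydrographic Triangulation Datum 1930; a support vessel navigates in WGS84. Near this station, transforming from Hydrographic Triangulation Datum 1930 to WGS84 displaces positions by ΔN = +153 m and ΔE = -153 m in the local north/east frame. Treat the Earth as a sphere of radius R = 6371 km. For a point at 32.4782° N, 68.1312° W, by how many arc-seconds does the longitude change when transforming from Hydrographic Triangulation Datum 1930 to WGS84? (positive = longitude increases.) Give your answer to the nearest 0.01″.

At latitude 32.4782°, cos φ = 0.843596.
One radian of longitude at latitude φ spans R cos φ, so Δλ = ΔE / (R cos φ) = -153.0 / (6371000 × 0.843596) = -2.8468e-05 rad = -5.872″.

Δλ = -5.87″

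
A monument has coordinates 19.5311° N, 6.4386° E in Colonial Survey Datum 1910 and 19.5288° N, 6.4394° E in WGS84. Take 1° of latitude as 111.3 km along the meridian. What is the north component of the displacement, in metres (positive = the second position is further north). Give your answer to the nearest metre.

ΔN = -256 m

Δφ = 19.5288° − 19.5311° = -0.0023°; Δλ = 6.4394° − 6.4386° = +0.0008°.
ΔN = Δφ × 111300 = -256.0 m; ΔE = Δλ × 111300 × cos(19.5311°) = +0.0008 × 111300 × 0.942460 = 83.9 m.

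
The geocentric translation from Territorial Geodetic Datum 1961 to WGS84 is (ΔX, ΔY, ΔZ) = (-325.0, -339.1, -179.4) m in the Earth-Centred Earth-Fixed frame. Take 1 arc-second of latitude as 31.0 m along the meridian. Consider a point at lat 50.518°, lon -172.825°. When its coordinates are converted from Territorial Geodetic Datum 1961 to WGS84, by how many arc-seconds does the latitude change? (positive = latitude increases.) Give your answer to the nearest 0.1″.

Δφ = -12.8″

sin φ = 0.771824, cos φ = 0.635836, sin λ = -0.124900, cos λ = -0.992169.
North component: ΔN = −sin φ cos λ·ΔX − sin φ sin λ·ΔY + cos φ·ΔZ = −(0.771824)(-0.992169)(-325.0) − (0.771824)(-0.124900)(-339.1) + (0.635836)(-179.4) = -395.64 m.
1° of latitude spans 3600 × 31.00 = 111600 m, so Δφ = -395.64 / 111600 × 3600 = -12.762″.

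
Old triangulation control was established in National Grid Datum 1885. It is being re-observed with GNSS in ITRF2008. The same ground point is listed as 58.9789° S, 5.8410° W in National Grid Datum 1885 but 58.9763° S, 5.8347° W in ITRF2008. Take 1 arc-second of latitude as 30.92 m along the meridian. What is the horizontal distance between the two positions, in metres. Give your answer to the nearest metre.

463 m

Δφ = -58.9763° − -58.9789° = +0.0026°; Δλ = -5.8347° − -5.8410° = +0.0063°.
1° of latitude = 3600 × 30.92 = 111312 m.
ΔN = Δφ × 111312 = 289.4 m; ΔE = Δλ × 111312 × cos(-58.9789°) = +0.0063 × 111312 × 0.515354 = 361.4 m.
Distance = √(ΔE² + ΔN²) = √(361.4² + 289.4²) = 463.0 m.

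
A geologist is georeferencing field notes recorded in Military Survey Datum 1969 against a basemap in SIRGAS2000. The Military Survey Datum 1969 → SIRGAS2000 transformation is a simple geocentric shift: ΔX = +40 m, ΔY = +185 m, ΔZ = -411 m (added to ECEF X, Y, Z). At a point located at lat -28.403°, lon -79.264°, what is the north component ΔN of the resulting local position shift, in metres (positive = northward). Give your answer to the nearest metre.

At φ = -28.403°, λ = -79.264°: sin φ = -0.475670, cos φ = 0.879624, sin λ = -0.982496, cos λ = 0.186284.
ΔN = −sin φ cos λ·ΔX − sin φ sin λ·ΔY + cos φ·ΔZ = −(-0.475670)(0.186284)(40) − (-0.475670)(-0.982496)(185) + (0.879624)(-411) = -444.44 m.

ΔN = -444 m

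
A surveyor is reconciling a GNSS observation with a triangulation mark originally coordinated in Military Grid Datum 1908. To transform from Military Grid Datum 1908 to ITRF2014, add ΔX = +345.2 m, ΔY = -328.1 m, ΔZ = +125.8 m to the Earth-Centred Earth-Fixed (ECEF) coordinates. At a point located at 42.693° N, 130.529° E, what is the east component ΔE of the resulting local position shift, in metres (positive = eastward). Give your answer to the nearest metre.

At φ = 42.693°, λ = 130.529°: sin φ = 0.678070, cos φ = 0.734997, sin λ = 0.760077, cos λ = -0.649833.
ΔE = −sin λ·ΔX + cos λ·ΔY = −(0.760077)·(345.2) + (-0.649833)·(-328.1) = -49.17 m.

ΔE = -49 m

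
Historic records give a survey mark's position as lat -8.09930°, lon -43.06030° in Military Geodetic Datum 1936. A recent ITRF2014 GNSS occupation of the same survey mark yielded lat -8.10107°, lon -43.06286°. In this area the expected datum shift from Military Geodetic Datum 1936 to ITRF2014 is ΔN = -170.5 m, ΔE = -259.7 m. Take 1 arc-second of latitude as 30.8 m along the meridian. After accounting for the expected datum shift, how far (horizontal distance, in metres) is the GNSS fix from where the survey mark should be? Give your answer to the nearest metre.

Observed coordinate differences: Δφ = -0.00177°, Δλ = -0.00256°.
Converting to metres (1° lat = 110880 m, cos φ = 0.990025): observed ΔN = -196.3 m, observed ΔE = -281.0 m.
Subtracting the expected shift leaves a residual of -196.3 − (-170.5) = -25.8 m north and -281.0 − (-259.7) = -21.3 m east.
Residual distance = √((-25.8)² + (-21.3)²) = 33.4 m.

33 m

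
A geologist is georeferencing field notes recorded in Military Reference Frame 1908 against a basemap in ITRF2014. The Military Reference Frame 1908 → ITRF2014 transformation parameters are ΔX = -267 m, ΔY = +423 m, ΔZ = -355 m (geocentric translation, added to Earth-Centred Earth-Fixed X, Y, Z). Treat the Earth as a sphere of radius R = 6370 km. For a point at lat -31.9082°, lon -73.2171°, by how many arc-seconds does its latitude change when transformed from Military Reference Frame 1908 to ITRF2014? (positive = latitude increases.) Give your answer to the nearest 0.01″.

Δφ = -18.01″

sin φ = -0.528560, cos φ = 0.848896, sin λ = -0.957406, cos λ = 0.288746.
North component: ΔN = −sin φ cos λ·ΔX − sin φ sin λ·ΔY + cos φ·ΔZ = −(-0.528560)(0.288746)(-267) − (-0.528560)(-0.957406)(423) + (0.848896)(-355) = -556.17 m.
1° of latitude spans πR/180 = 111177 m, so Δφ = -556.17 / 111177 × 3600 = -18.009″.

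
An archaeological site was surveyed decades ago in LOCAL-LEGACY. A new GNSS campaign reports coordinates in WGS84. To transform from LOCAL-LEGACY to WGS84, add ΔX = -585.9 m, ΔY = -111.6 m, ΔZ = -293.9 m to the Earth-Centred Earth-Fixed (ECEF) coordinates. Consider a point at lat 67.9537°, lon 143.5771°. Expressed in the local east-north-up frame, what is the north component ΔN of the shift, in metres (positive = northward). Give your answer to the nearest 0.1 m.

The local north axis is (−sin φ cos λ, −sin φ sin λ, cos φ), giving ΔN = -436.976 + 61.416 − 110.317 = -485.88 m.

ΔN = -485.9 m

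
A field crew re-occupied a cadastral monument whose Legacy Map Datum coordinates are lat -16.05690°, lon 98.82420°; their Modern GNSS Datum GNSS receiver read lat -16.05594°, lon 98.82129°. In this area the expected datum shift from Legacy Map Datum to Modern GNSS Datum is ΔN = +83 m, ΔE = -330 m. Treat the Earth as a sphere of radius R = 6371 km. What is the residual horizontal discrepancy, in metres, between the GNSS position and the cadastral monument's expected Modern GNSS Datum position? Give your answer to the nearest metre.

30 m

Observed coordinate differences: Δφ = +0.00096°, Δλ = -0.00291°.
Converting to metres (1° lat = 111195 m, cos φ = 0.960987): observed ΔN = 106.7 m, observed ΔE = -311.0 m.
Subtracting the expected shift leaves a residual of 106.7 − (83) = 23.7 m north and -311.0 − (-330) = 19.0 m east.
Residual distance = √(23.7² + 19.0²) = 30.4 m.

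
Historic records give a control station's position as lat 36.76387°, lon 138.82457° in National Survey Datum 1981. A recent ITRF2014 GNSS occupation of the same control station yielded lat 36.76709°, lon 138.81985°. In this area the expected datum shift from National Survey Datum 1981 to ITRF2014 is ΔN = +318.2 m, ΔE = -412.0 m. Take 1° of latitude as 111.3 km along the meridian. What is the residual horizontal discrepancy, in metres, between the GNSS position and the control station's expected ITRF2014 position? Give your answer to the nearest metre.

Observed coordinate differences: Δφ = +0.00322°, Δλ = -0.00472°.
Converting to metres (1° lat = 111300 m, cos φ = 0.801109): observed ΔN = 358.4 m, observed ΔE = -420.9 m.
Subtracting the expected shift leaves a residual of 358.4 − (318.2) = 40.2 m north and -420.9 − (-412.0) = -8.9 m east.
Residual distance = √(40.2² + (-8.9)²) = 41.1 m.

41 m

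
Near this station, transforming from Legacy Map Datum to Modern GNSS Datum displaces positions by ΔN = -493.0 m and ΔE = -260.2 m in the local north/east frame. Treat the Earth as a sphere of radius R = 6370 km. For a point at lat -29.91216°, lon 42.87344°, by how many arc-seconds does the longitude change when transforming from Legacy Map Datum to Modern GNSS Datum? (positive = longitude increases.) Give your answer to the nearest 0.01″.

At latitude -29.91216°, cos φ = 0.866791.
One radian of longitude at latitude φ spans R cos φ, so Δλ = ΔE / (R cos φ) = -260.2 / (6370000 × 0.866791) = -4.7125e-05 rad = -9.720″.

Δλ = -9.72″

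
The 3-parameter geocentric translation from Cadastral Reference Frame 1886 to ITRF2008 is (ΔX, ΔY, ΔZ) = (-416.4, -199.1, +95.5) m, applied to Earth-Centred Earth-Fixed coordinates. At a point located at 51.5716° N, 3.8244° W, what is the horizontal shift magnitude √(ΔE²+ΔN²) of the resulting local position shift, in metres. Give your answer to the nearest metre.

438 m

At φ = 51.5716°, λ = -3.8244°: sin φ = 0.783385, cos φ = 0.621536, sin λ = -0.066699, cos λ = 0.997773.
ΔE = −sin λ·ΔX + cos λ·ΔY = −(-0.066699)·(-416.4) + (0.997773)·(-199.1) = -226.43 m.
ΔN = −sin φ cos λ·ΔX − sin φ sin λ·ΔY + cos φ·ΔZ = −(0.783385)(0.997773)(-416.4) − (0.783385)(-0.066699)(-199.1) + (0.621536)(95.5) = 374.43 m.
Horizontal magnitude = √(ΔE² + ΔN²) = √((-226.43)² + 374.43²) = 437.57 m.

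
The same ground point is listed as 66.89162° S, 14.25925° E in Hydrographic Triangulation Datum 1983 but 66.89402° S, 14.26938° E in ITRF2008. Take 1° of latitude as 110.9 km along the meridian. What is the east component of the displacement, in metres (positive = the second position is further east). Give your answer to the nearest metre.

ΔE = 441 m

Δφ = -66.89402° − -66.89162° = -0.00240°; Δλ = 14.26938° − 14.25925° = +0.01013°.
ΔN = Δφ × 110900 = -266.2 m; ΔE = Δλ × 110900 × cos(-66.89162°) = +0.01013 × 110900 × 0.392472 = 440.9 m.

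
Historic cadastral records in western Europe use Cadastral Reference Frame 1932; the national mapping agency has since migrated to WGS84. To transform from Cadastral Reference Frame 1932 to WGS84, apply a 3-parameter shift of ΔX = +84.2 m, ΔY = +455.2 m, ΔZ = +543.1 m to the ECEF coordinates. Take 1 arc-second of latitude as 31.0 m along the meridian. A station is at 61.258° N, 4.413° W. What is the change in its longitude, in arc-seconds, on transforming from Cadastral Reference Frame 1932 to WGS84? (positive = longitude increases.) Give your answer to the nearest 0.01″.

Δλ = 30.88″

sin φ = 0.876794, cos φ = 0.480866, sin λ = -0.076945, cos λ = 0.997035.
East component: ΔE = −sin λ·ΔX + cos λ·ΔY = −(-0.076945)(84.2) + (0.997035)(455.2) = 460.33 m.
1° of latitude spans 3600 × 31.00 = 111600 m; at latitude φ, 1° of longitude spans that × cos φ = 53664.7 m, so Δλ = 460.33 / 53664.7 × 3600 = 30.880″.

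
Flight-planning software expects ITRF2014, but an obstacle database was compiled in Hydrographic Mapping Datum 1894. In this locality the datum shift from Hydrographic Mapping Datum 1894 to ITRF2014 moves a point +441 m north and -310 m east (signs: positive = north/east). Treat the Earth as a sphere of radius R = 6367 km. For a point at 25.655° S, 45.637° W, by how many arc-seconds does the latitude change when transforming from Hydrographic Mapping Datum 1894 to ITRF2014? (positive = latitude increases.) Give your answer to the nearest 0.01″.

On a sphere of radius R, 1 rad of latitude = R, so Δφ = ΔN / R = 441.0 / 6367000 = 6.9263e-05 rad = 14.287″.

Δφ = 14.29″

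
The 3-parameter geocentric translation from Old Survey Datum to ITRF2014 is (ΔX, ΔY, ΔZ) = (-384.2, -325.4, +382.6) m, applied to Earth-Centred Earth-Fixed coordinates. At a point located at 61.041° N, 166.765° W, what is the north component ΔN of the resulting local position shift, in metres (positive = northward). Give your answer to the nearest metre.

ΔN = -207 m

The local north axis is (−sin φ cos λ, −sin φ sin λ, cos φ), giving ΔN = -327.233 − 65.184 + 185.249 = -207.17 m.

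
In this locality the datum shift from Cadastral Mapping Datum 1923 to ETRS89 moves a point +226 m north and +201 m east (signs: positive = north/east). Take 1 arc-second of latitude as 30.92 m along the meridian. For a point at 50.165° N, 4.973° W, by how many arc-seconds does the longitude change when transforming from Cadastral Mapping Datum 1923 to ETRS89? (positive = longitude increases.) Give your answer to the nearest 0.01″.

At latitude 50.165°, cos φ = 0.640579.
1″ of longitude at this latitude = 30.92 × cos φ = 19.8067 m, so Δλ = 201.0 / 19.8067 = 10.148″.

Δλ = 10.15″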